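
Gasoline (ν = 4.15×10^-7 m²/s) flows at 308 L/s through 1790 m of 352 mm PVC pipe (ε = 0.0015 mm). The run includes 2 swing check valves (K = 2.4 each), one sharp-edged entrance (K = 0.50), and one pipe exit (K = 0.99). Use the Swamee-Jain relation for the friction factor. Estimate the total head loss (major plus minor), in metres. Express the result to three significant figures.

H_L ≈ 29.4 m

V = 4Q/(πD²) = 3.165 m/s; V²/2g = 0.5106 m
Re = 2.68×10^6, ε/D = 4.26×10^-6 → f = 0.01009 (Swamee-Jain)
Major: h_f = f(L/D)·V²/2g = 0.01009·5085·0.5106 = 26.21 m
Minor: ΣK = 6.29; h_m = ΣK·V²/2g = 3.211 m
Total H_L = 26.21 + 3.211 = 29.42 m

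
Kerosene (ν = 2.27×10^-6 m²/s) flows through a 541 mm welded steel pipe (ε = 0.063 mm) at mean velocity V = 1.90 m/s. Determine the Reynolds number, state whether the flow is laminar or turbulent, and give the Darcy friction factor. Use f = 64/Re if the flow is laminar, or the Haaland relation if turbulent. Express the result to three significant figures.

Re = VD/ν = 1.900·0.541/2.27×10^-6 = 4.53×10^5
Re > 4000 → turbulent; ε/D = 1.16×10^-4
Haaland: f = 0.01461

Re ≈ 4.53×10^5; turbulent; f ≈ 0.0146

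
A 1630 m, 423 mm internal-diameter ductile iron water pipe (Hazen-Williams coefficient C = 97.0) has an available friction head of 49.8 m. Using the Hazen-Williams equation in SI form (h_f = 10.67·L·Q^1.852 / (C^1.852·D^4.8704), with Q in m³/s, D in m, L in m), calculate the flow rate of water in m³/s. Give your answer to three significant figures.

Rearranging: Q = [h_f·C^1.852·D^4.8704 / (10.67·L)]^(1/1.852)
Q = [49.8·97.0^1.852·0.423^4.8704 / (10.67·1630)]^0.540 = 0.4275 m³/s

Q ≈ 0.428 m³/s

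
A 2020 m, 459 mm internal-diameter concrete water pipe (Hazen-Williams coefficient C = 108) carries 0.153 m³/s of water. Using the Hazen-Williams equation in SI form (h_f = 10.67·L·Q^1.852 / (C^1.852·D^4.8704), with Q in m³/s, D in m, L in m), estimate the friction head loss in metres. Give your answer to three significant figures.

h_f = 10.67·2020·0.153^1.852 / (108^1.852·0.459^4.8704) = 5.067 m

h_f ≈ 5.07 m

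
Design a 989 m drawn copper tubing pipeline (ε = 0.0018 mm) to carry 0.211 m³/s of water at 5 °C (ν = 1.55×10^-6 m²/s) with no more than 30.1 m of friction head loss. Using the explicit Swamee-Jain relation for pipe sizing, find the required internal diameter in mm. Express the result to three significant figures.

Swamee-Jain (Type III): D = 0.66·[ε^1.25·(LQ²/(gh_f))^4.75 + ν·Q^9.4·(L/(gh_f))^5.2]^0.04
LQ²/(gh_f) = 0.1491; L/(gh_f) = 3.349
Term 1 = ε^1.25·(…)^4.75 = 7.82×10^-12; Term 2 = ν·Q^9.4·(…)^5.2 = 3.70×10^-10
D = 0.66·(7.82×10^-12 + 3.70×10^-10)^0.04 = 0.2771 m = 277 mm
Check: V = 3.50 m/s, Re = 6.25×10^5, f = 0.01270, h_f = 28.3 m ≈ 30.1 m ✓

D ≈ 277 mm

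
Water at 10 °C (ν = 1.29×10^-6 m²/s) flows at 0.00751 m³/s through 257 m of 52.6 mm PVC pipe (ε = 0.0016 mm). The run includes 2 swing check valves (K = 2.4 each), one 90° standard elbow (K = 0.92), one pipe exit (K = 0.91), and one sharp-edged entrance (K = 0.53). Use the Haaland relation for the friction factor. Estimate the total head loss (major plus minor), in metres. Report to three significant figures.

V = 4Q/(πD²) = 3.456 m/s; V²/2g = 0.6088 m
Re = 1.41×10^5, ε/D = 3.04×10^-5 → f = 0.01677 (Haaland)
Major: h_f = f(L/D)·V²/2g = 0.01677·4886·0.6088 = 49.87 m
Minor: ΣK = 7.16; h_m = ΣK·V²/2g = 4.359 m
Total H_L = 49.87 + 4.359 = 54.23 m

H_L ≈ 54.2 m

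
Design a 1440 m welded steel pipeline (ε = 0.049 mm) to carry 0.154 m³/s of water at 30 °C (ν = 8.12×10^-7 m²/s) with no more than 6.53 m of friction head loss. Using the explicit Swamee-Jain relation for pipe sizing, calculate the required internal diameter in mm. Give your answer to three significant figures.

Swamee-Jain (Type III): D = 0.66·[ε^1.25·(LQ²/(gh_f))^4.75 + ν·Q^9.4·(L/(gh_f))^5.2]^0.04
LQ²/(gh_f) = 0.5331; L/(gh_f) = 22.48
Term 1 = ε^1.25·(…)^4.75 = 2.07×10^-7; Term 2 = ν·Q^9.4·(…)^5.2 = 2.00×10^-7
D = 0.66·(2.07×10^-7 + 2.00×10^-7)^0.04 = 0.3664 m = 366 mm
Check: V = 1.46 m/s, Re = 6.59×10^5, f = 0.01446, h_f = 6.18 m ≈ 6.53 m ✓

D ≈ 366 mm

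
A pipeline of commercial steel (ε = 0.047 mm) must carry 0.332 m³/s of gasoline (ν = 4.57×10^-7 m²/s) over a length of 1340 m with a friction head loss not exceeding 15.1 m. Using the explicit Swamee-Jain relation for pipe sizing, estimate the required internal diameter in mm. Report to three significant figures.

Swamee-Jain (Type III): D = 0.66·[ε^1.25·(LQ²/(gh_f))^4.75 + ν·Q^9.4·(L/(gh_f))^5.2]^0.04
LQ²/(gh_f) = 0.9971; L/(gh_f) = 9.046
Term 1 = ε^1.25·(…)^4.75 = 3.84×10^-6; Term 2 = ν·Q^9.4·(…)^5.2 = 1.36×10^-6
D = 0.66·(3.84×10^-6 + 1.36×10^-6)^0.04 = 0.4057 m = 406 mm
Check: V = 2.57 m/s, Re = 2.28×10^6, f = 0.01306, h_f = 14.5 m ≈ 15.1 m ✓

D ≈ 406 mm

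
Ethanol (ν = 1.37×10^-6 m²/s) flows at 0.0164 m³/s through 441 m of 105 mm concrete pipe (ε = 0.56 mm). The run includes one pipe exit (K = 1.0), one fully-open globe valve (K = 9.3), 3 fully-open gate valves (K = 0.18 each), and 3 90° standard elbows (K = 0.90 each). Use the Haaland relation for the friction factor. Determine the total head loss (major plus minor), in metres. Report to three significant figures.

V = 4Q/(πD²) = 1.894 m/s; V²/2g = 0.1828 m
Re = 1.45×10^5, ε/D = 0.00533 → f = 0.03160 (Haaland)
Major: h_f = f(L/D)·V²/2g = 0.03160·4200·0.1828 = 24.26 m
Minor: ΣK = 13.5; h_m = ΣK·V²/2g = 2.476 m
Total H_L = 24.26 + 2.476 = 26.74 m

H_L ≈ 26.7 m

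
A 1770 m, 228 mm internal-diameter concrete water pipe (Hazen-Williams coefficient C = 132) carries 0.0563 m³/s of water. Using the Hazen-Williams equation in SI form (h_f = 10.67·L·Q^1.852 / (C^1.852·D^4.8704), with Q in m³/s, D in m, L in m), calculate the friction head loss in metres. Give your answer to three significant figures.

h_f = 10.67·1770·0.0563^1.852 / (132^1.852·0.228^4.8704) = 14.52 m

h_f ≈ 14.5 m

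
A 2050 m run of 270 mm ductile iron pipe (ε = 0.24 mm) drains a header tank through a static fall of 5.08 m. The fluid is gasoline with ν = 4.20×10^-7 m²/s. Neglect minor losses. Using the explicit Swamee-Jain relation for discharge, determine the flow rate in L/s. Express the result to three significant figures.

Q ≈ 46.7 L/s

Swamee-Jain (Type II): Q = -0.965·√(gD⁵h_f/L)·ln[ε/(3.7D) + √(3.17ν²L/(gD³h_f))]
√(gD⁵h_f/L) = √(9.81·0.270⁵·5.08/2050) = 0.005906
ε/(3.7D) = 2.40×10^-4; √(3.17ν²L/(gD³h_f)) = 3.42×10^-5
Q = -0.965·0.005906·ln(2.744×10^-4) = 0.04674 m³/s
Check: V = 0.816 m/s, Re = 5.25×10^5, f = 0.01982, h_f = 5.11 m ≈ 5.08 m ✓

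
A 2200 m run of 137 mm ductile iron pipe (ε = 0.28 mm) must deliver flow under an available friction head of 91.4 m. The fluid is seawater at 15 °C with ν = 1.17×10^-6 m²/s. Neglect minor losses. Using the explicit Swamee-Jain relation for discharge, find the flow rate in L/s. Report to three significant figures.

Q ≈ 31.6 L/s

Swamee-Jain (Type II): Q = -0.965·√(gD⁵h_f/L)·ln[ε/(3.7D) + √(3.17ν²L/(gD³h_f))]
√(gD⁵h_f/L) = √(9.81·0.137⁵·91.4/2200) = 0.004435
ε/(3.7D) = 5.52×10^-4; √(3.17ν²L/(gD³h_f)) = 6.43×10^-5
Q = -0.965·0.004435·ln(6.167×10^-4) = 0.03163 m³/s
Check: V = 2.15 m/s, Re = 2.51×10^5, f = 0.02442, h_f = 92.0 m ≈ 91.4 m ✓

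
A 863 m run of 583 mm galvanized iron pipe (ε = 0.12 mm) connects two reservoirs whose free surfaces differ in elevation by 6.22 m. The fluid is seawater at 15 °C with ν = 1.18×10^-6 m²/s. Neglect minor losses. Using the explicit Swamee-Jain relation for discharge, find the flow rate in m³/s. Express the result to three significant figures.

Q ≈ 0.634 m³/s

Swamee-Jain (Type II): Q = -0.965·√(gD⁵h_f/L)·ln[ε/(3.7D) + √(3.17ν²L/(gD³h_f))]
√(gD⁵h_f/L) = √(9.81·0.583⁵·6.22/863) = 0.06901
ε/(3.7D) = 5.56×10^-5; √(3.17ν²L/(gD³h_f)) = 1.77×10^-5
Q = -0.965·0.06901·ln(7.338×10^-5) = 0.6339 m³/s
Check: V = 2.37 m/s, Re = 1.17×10^6, f = 0.01471, h_f = 6.26 m ≈ 6.22 m ✓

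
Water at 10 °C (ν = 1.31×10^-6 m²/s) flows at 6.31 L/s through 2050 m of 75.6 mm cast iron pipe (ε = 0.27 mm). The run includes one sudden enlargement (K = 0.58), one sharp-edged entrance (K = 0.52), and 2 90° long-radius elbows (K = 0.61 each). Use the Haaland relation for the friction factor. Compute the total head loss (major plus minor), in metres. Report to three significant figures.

V = 4Q/(πD²) = 1.406 m/s; V²/2g = 0.1007 m
Re = 8.11×10^4, ε/D = 0.00357 → f = 0.02883 (Haaland)
Major: h_f = f(L/D)·V²/2g = 0.02883·27116·0.1007 = 78.74 m
Minor: ΣK = 2.32; h_m = ΣK·V²/2g = 0.2337 m
Total H_L = 78.74 + 0.2337 = 78.97 m

H_L ≈ 79.0 m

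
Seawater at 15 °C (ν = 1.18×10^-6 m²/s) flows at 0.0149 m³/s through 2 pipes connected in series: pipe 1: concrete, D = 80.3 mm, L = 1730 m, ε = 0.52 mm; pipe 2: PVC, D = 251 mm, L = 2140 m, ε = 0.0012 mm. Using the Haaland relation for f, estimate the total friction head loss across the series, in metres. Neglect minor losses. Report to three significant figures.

Pipe 1: V = 2.942 m/s, Re = 2.00×10^5, ε/D = 0.00648, f = 0.03332, h_1 = f(L/D)V²/2g = 316.8 m
Pipe 2: V = 0.3011 m/s, Re = 6.41×10^4, ε/D = 4.78×10^-6, f = 0.01962, h_2 = f(L/D)V²/2g = 0.7730 m
Series → Q common, losses add: H = Σh = 317.5 m

H ≈ 318 m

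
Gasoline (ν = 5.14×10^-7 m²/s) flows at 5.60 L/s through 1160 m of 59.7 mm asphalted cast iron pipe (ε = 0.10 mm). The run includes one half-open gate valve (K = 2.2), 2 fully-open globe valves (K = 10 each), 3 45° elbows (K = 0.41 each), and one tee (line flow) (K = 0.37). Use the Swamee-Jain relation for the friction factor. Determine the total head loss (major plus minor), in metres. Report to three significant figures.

H_L ≈ 97.6 m

V = 4Q/(πD²) = 2.001 m/s; V²/2g = 0.2040 m
Re = 2.32×10^5, ε/D = 0.00168 → f = 0.02339 (Swamee-Jain)
Major: h_f = f(L/D)·V²/2g = 0.02339·19430·0.2040 = 92.70 m
Minor: ΣK = 23.8; h_m = ΣK·V²/2g = 4.855 m
Total H_L = 92.70 + 4.855 = 97.55 m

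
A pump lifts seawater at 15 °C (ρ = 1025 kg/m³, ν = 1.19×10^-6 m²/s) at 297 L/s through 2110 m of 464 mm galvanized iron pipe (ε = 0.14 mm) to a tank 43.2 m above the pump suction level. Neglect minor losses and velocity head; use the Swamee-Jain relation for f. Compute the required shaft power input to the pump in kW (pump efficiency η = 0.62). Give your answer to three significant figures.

P_shaft ≈ 263 kW

V = 4Q/(πD²) = 1.756 m/s; Re = 6.85×10^5; ε/D = 3.02×10^-4; f = 0.01607
h_f = f(L/D)V²/2g = 11.49 m
Total head H = z + h_f = 43.2 + 11.49 = 54.69 m
P_hyd = ρgQH = 1025·9.81·0.297·54.69 = 163.3 kW
P_shaft = P_hyd/η = 163.3/0.62 = 263.4 kW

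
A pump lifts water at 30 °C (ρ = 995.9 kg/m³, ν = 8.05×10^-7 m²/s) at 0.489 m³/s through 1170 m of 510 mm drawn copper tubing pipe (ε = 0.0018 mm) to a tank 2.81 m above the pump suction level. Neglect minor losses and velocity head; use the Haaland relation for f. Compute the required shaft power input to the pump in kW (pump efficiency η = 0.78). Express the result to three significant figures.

P_shaft ≈ 61.9 kW

V = 4Q/(πD²) = 2.394 m/s; Re = 1.52×10^6; ε/D = 3.53×10^-6; f = 0.01089
h_f = f(L/D)V²/2g = 7.299 m
Total head H = z + h_f = 2.81 + 7.299 = 10.11 m
P_hyd = ρgQH = 995.9·9.81·0.489·10.11 = 48.30 kW
P_shaft = P_hyd/η = 48.30/0.78 = 61.92 kW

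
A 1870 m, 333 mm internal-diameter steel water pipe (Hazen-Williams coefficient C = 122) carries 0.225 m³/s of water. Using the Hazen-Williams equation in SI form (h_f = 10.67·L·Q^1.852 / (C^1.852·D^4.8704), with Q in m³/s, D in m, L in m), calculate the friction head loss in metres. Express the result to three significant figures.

h_f ≈ 36.5 m

h_f = 10.67·1870·0.225^1.852 / (122^1.852·0.333^4.8704) = 36.49 m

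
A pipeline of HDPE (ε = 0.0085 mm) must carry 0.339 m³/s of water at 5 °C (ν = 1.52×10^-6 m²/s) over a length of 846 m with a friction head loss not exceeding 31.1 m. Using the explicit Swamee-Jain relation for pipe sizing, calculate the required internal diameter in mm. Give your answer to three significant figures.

D ≈ 320 mm

Swamee-Jain (Type III): D = 0.66·[ε^1.25·(LQ²/(gh_f))^4.75 + ν·Q^9.4·(L/(gh_f))^5.2]^0.04
LQ²/(gh_f) = 0.3187; L/(gh_f) = 2.773
Term 1 = ε^1.25·(…)^4.75 = 2.01×10^-9; Term 2 = ν·Q^9.4·(…)^5.2 = 1.17×10^-8
D = 0.66·(2.01×10^-9 + 1.17×10^-8)^0.04 = 0.3199 m = 320 mm
Check: V = 4.22 m/s, Re = 8.88×10^5, f = 0.01242, h_f = 29.8 m ≈ 31.1 m ✓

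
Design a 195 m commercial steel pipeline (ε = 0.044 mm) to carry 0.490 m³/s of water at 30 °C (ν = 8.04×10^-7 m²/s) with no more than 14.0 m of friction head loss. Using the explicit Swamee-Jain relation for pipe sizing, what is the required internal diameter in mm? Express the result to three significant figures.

D ≈ 329 mm

Swamee-Jain (Type III): D = 0.66·[ε^1.25·(LQ²/(gh_f))^4.75 + ν·Q^9.4·(L/(gh_f))^5.2]^0.04
LQ²/(gh_f) = 0.3409; L/(gh_f) = 1.420
Term 1 = ε^1.25·(…)^4.75 = 2.16×10^-8; Term 2 = ν·Q^9.4·(…)^5.2 = 6.09×10^-9
D = 0.66·(2.16×10^-8 + 6.09×10^-9)^0.04 = 0.3290 m = 329 mm
Check: V = 5.76 m/s, Re = 2.36×10^6, f = 0.01333, h_f = 13.4 m ≈ 14.0 m ✓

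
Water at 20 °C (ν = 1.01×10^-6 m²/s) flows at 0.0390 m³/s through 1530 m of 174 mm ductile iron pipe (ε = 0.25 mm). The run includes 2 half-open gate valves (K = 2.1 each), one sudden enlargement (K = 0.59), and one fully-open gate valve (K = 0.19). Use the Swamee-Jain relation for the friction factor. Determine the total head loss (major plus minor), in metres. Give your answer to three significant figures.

V = 4Q/(πD²) = 1.640 m/s; V²/2g = 0.1371 m
Re = 2.83×10^5, ε/D = 0.00144 → f = 0.02244 (Swamee-Jain)
Major: h_f = f(L/D)·V²/2g = 0.02244·8793·0.1371 = 27.06 m
Minor: ΣK = 4.98; h_m = ΣK·V²/2g = 0.6828 m
Total H_L = 27.06 + 0.6828 = 27.74 m

H_L ≈ 27.7 m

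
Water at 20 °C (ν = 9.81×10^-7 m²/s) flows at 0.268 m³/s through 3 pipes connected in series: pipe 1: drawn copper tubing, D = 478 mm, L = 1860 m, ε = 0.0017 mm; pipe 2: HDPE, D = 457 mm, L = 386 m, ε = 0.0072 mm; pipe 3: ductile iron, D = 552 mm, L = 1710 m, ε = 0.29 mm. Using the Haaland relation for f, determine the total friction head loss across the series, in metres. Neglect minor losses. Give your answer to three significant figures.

Pipe 1: V = 1.493 m/s, Re = 7.28×10^5, ε/D = 3.56×10^-6, f = 0.01228, h_1 = f(L/D)V²/2g = 5.431 m
Pipe 2: V = 1.634 m/s, Re = 7.61×10^5, ε/D = 1.58×10^-5, f = 0.01238, h_2 = f(L/D)V²/2g = 1.423 m
Pipe 3: V = 1.120 m/s, Re = 6.30×10^5, ε/D = 5.25×10^-4, f = 0.01758, h_3 = f(L/D)V²/2g = 3.481 m
Series → Q common, losses add: H = Σh = 10.33 m

H ≈ 10.3 m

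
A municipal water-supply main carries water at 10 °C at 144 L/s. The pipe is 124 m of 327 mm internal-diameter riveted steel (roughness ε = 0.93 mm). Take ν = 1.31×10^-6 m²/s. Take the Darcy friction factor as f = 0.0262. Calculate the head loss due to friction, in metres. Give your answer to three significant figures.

h_f ≈ 1.49 m

V = 4Q/(πD²) = 4·0.144/(π·0.327²) = 1.715 m/s
h_f = f(L/D)V²/(2g) = 0.02620·(124/0.327)·1.715²/(2·9.81) = 1.489 m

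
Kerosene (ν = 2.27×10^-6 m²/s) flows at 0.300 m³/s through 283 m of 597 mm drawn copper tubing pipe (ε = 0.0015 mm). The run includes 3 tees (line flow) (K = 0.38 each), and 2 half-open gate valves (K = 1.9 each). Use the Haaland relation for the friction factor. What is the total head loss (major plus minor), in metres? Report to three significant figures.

V = 4Q/(πD²) = 1.072 m/s; V²/2g = 0.05854 m
Re = 2.82×10^5, ε/D = 2.51×10^-6 → f = 0.01453 (Haaland)
Major: h_f = f(L/D)·V²/2g = 0.01453·474.0·0.05854 = 0.4033 m
Minor: ΣK = 4.94; h_m = ΣK·V²/2g = 0.2892 m
Total H_L = 0.4033 + 0.2892 = 0.6925 m

H_L ≈ 0.692 m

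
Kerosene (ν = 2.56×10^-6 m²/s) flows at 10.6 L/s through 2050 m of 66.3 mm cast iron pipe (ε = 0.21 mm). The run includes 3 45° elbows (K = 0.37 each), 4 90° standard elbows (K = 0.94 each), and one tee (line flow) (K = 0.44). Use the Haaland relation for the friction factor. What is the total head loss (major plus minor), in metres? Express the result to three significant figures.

H_L ≈ 419 m

V = 4Q/(πD²) = 3.070 m/s; V²/2g = 0.4805 m
Re = 7.95×10^4, ε/D = 0.00317 → f = 0.02803 (Haaland)
Major: h_f = f(L/D)·V²/2g = 0.02803·30920·0.4805 = 416.4 m
Minor: ΣK = 5.31; h_m = ΣK·V²/2g = 2.551 m
Total H_L = 416.4 + 2.551 = 419.0 m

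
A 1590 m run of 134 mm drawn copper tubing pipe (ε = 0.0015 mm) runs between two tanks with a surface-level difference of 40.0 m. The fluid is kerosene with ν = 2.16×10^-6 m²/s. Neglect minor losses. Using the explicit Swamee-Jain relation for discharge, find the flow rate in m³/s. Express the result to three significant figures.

Swamee-Jain (Type II): Q = -0.965·√(gD⁵h_f/L)·ln[ε/(3.7D) + √(3.17ν²L/(gD³h_f))]
√(gD⁵h_f/L) = √(9.81·0.134⁵·40.0/1590) = 0.003265
ε/(3.7D) = 3.03×10^-6; √(3.17ν²L/(gD³h_f)) = 1.58×10^-4
Q = -0.965·0.003265·ln(1.608×10^-4) = 0.02752 m³/s
Check: V = 1.95 m/s, Re = 1.21×10^5, f = 0.01725, h_f = 39.7 m ≈ 40.0 m ✓

Q ≈ 0.0275 m³/s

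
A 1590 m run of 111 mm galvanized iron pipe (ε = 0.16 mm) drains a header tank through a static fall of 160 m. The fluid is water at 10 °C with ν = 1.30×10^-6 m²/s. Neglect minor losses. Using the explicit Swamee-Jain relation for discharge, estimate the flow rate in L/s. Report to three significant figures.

Q ≈ 30.3 L/s

Swamee-Jain (Type II): Q = -0.965·√(gD⁵h_f/L)·ln[ε/(3.7D) + √(3.17ν²L/(gD³h_f))]
√(gD⁵h_f/L) = √(9.81·0.111⁵·160/1590) = 0.004079
ε/(3.7D) = 3.90×10^-4; √(3.17ν²L/(gD³h_f)) = 6.30×10^-5
Q = -0.965·0.004079·ln(4.526×10^-4) = 0.03031 m³/s
Check: V = 3.13 m/s, Re = 2.67×10^5, f = 0.02250, h_f = 161 m ≈ 160 m ✓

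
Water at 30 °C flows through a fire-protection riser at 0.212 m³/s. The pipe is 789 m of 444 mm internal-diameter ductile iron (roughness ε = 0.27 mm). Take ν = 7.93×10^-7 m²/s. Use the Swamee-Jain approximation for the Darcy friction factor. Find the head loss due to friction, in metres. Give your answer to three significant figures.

V = 4Q/(πD²) = 4·0.212/(π·0.444²) = 1.369 m/s
Re = VD/ν = 1.369·0.444/7.93×10^-7 = 7.67×10^5 → turbulent
ε/D = 0.27/444 = 6.08×10^-4
Swamee-Jain: f = 0.01813
h_f = f(L/D)V²/(2g) = 0.01813·(789/0.444)·1.369²/(2·9.81) = 3.078 m

h_f ≈ 3.08 m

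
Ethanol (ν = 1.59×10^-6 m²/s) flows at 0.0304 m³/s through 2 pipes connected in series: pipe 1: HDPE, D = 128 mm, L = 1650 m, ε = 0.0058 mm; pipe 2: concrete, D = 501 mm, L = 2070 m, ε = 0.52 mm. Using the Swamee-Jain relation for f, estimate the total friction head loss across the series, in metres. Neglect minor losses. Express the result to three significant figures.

H ≈ 59.1 m

Pipe 1: V = 2.362 m/s, Re = 1.90×10^5, ε/D = 4.53×10^-5, f = 0.01608, h_1 = f(L/D)V²/2g = 58.96 m
Pipe 2: V = 0.1542 m/s, Re = 4.86×10^4, ε/D = 0.00104, f = 0.02438, h_2 = f(L/D)V²/2g = 0.1221 m
Series → Q common, losses add: H = Σh = 59.09 m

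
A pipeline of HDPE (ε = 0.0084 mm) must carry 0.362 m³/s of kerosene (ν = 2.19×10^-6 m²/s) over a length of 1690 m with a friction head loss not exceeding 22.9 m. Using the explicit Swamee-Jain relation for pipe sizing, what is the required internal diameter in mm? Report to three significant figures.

Swamee-Jain (Type III): D = 0.66·[ε^1.25·(LQ²/(gh_f))^4.75 + ν·Q^9.4·(L/(gh_f))^5.2]^0.04
LQ²/(gh_f) = 0.9858; L/(gh_f) = 7.523
Term 1 = ε^1.25·(…)^4.75 = 4.23×10^-7; Term 2 = ν·Q^9.4·(…)^5.2 = 5.62×10^-6
D = 0.66·(4.23×10^-7 + 5.62×10^-6)^0.04 = 0.4081 m = 408 mm
Check: V = 2.77 m/s, Re = 5.16×10^5, f = 0.01335, h_f = 21.6 m ≈ 22.9 m ✓

D ≈ 408 mm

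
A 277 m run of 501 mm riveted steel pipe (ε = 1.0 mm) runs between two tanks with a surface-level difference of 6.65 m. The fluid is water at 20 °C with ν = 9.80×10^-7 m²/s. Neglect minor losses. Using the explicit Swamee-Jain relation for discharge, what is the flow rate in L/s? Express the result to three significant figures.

Q ≈ 625 L/s

Swamee-Jain (Type II): Q = -0.965·√(gD⁵h_f/L)·ln[ε/(3.7D) + √(3.17ν²L/(gD³h_f))]
√(gD⁵h_f/L) = √(9.81·0.501⁵·6.65/277) = 0.08622
ε/(3.7D) = 5.39×10^-4; √(3.17ν²L/(gD³h_f)) = 1.01×10^-5
Q = -0.965·0.08622·ln(5.496×10^-4) = 0.6245 m³/s
Check: V = 3.17 m/s, Re = 1.62×10^6, f = 0.02358, h_f = 6.67 m ≈ 6.65 m ✓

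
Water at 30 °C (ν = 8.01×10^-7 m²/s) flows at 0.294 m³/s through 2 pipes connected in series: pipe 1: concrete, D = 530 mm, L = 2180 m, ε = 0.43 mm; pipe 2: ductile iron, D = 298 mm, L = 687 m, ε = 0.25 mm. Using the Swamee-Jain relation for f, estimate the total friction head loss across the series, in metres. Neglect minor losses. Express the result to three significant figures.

Pipe 1: V = 1.333 m/s, Re = 8.82×10^5, ε/D = 8.11×10^-4, f = 0.01917, h_1 = f(L/D)V²/2g = 7.138 m
Pipe 2: V = 4.215 m/s, Re = 1.57×10^6, ε/D = 8.39×10^-4, f = 0.01912, h_2 = f(L/D)V²/2g = 39.91 m
Series → Q common, losses add: H = Σh = 47.05 m

H ≈ 47.1 m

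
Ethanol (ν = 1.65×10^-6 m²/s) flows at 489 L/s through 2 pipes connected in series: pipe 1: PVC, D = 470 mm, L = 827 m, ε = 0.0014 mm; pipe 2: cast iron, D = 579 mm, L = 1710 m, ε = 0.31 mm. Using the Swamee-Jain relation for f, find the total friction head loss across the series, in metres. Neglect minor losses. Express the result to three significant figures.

H ≈ 17.9 m

Pipe 1: V = 2.819 m/s, Re = 8.03×10^5, ε/D = 2.98×10^-6, f = 0.01211, h_1 = f(L/D)V²/2g = 8.630 m
Pipe 2: V = 1.857 m/s, Re = 6.52×10^5, ε/D = 5.35×10^-4, f = 0.01779, h_2 = f(L/D)V²/2g = 9.236 m
Series → Q common, losses add: H = Σh = 17.87 m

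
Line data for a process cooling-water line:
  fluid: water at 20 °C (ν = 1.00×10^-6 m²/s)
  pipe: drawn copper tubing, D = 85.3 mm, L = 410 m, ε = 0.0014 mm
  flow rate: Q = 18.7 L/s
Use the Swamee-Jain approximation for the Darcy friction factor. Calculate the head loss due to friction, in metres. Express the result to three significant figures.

V = 4Q/(πD²) = 4·0.0187/(π·0.0853²) = 3.272 m/s
Re = VD/ν = 3.272·0.0853/1.00×10^-6 = 2.79×10^5 → turbulent
ε/D = 0.0014/85.3 = 1.64×10^-5
Swamee-Jain: f = 0.01475
h_f = f(L/D)V²/(2g) = 0.01475·(410/0.0853)·3.272²/(2·9.81) = 38.70 m

h_f ≈ 38.7 m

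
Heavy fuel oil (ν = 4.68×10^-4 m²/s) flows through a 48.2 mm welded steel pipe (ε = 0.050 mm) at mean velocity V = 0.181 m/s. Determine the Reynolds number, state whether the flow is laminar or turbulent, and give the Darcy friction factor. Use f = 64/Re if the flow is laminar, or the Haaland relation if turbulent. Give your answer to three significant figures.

Re = VD/ν = 0.1810·0.0482/4.68×10^-4 = 18.6
Re < 2300 → laminar → f = 64/Re = 3.433

Re ≈ 18.6; laminar; f = 64/Re ≈ 3.43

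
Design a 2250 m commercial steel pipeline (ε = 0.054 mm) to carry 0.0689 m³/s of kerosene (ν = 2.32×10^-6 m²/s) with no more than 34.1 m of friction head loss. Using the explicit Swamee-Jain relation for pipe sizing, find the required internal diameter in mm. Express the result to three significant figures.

D ≈ 218 mm

Swamee-Jain (Type III): D = 0.66·[ε^1.25·(LQ²/(gh_f))^4.75 + ν·Q^9.4·(L/(gh_f))^5.2]^0.04
LQ²/(gh_f) = 0.03193; L/(gh_f) = 6.726
Term 1 = ε^1.25·(…)^4.75 = 3.63×10^-13; Term 2 = ν·Q^9.4·(…)^5.2 = 5.61×10^-13
D = 0.66·(3.63×10^-13 + 5.61×10^-13)^0.04 = 0.2179 m = 218 mm
Check: V = 1.85 m/s, Re = 1.74×10^5, f = 0.01777, h_f = 32.0 m ≈ 34.1 m ✓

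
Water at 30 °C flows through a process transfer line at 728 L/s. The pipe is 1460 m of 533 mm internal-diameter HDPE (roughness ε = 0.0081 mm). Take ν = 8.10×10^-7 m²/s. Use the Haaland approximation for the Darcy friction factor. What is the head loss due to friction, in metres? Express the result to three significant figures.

V = 4Q/(πD²) = 4·0.728/(π·0.533²) = 3.263 m/s
Re = VD/ν = 3.263·0.533/8.10×10^-7 = 2.15×10^6 → turbulent
ε/D = 0.0081/533 = 1.52×10^-5
Haaland: f = 0.01070
h_f = f(L/D)V²/(2g) = 0.01070·(1460/0.533)·3.263²/(2·9.81) = 15.91 m

h_f ≈ 15.9 m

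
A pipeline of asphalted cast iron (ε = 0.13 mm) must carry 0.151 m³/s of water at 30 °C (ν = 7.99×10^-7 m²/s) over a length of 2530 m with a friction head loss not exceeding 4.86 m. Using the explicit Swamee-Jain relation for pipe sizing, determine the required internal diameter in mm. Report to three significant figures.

D ≈ 444 mm

Swamee-Jain (Type III): D = 0.66·[ε^1.25·(LQ²/(gh_f))^4.75 + ν·Q^9.4·(L/(gh_f))^5.2]^0.04
LQ²/(gh_f) = 1.210; L/(gh_f) = 53.07
Term 1 = ε^1.25·(…)^4.75 = 3.43×10^-5; Term 2 = ν·Q^9.4·(…)^5.2 = 1.43×10^-5
D = 0.66·(3.43×10^-5 + 1.43×10^-5)^0.04 = 0.4436 m = 444 mm
Check: V = 0.977 m/s, Re = 5.42×10^5, f = 0.01623, h_f = 4.50 m ≈ 4.86 m ✓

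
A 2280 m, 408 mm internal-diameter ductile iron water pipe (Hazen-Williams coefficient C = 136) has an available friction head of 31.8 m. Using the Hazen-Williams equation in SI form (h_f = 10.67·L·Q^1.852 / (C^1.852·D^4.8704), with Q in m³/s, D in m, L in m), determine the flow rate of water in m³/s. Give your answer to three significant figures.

Rearranging: Q = [h_f·C^1.852·D^4.8704 / (10.67·L)]^(1/1.852)
Q = [31.8·136^1.852·0.408^4.8704 / (10.67·2280)]^0.540 = 0.3569 m³/s

Q ≈ 0.357 m³/s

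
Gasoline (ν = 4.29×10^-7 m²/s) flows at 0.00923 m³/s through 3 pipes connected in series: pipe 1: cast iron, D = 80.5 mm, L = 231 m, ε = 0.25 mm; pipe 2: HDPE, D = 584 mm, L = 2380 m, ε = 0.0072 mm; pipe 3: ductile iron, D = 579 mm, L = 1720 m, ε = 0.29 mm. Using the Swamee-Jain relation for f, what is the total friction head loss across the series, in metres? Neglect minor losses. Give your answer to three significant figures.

H ≈ 13.0 m

Pipe 1: V = 1.814 m/s, Re = 3.40×10^5, ε/D = 0.00311, f = 0.02695, h_1 = f(L/D)V²/2g = 12.96 m
Pipe 2: V = 0.03446 m/s, Re = 4.69×10^4, ε/D = 1.23×10^-5, f = 0.02111, h_2 = f(L/D)V²/2g = 0.005207 m
Pipe 3: V = 0.03506 m/s, Re = 4.73×10^4, ε/D = 5.01×10^-4, f = 0.02284, h_3 = f(L/D)V²/2g = 0.004249 m
Series → Q common, losses add: H = Σh = 12.97 m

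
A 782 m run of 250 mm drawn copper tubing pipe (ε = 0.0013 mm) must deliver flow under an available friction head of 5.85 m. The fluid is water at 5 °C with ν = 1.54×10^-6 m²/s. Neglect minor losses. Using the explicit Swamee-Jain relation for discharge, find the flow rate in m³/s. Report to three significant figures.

Swamee-Jain (Type II): Q = -0.965·√(gD⁵h_f/L)·ln[ε/(3.7D) + √(3.17ν²L/(gD³h_f))]
√(gD⁵h_f/L) = √(9.81·0.250⁵·5.85/782) = 0.008466
ε/(3.7D) = 1.41×10^-6; √(3.17ν²L/(gD³h_f)) = 8.10×10^-5
Q = -0.965·0.008466·ln(8.238×10^-5) = 0.07683 m³/s
Check: V = 1.57 m/s, Re = 2.54×10^5, f = 0.01489, h_f = 5.81 m ≈ 5.85 m ✓

Q ≈ 0.0768 m³/s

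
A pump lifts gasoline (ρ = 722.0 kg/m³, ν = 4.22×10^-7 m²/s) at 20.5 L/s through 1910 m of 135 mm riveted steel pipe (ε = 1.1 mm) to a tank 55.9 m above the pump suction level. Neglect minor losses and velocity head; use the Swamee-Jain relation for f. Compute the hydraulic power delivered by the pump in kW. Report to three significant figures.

P_hyd ≈ 15.8 kW

V = 4Q/(πD²) = 1.432 m/s; Re = 4.58×10^5; ε/D = 0.00815; f = 0.03565
h_f = f(L/D)V²/2g = 52.73 m
Total head H = z + h_f = 55.9 + 52.73 = 108.6 m
P_hyd = ρgQH = 722.0·9.81·0.0205·108.6 = 15.77 kW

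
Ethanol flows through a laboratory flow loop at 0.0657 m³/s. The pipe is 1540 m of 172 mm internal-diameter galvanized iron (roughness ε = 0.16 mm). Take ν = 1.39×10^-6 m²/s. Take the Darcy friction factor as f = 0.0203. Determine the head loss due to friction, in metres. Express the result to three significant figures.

h_f ≈ 74.1 m

V = 4Q/(πD²) = 4·0.0657/(π·0.172²) = 2.828 m/s
h_f = f(L/D)V²/(2g) = 0.02030·(1540/0.172)·2.828²/(2·9.81) = 74.07 m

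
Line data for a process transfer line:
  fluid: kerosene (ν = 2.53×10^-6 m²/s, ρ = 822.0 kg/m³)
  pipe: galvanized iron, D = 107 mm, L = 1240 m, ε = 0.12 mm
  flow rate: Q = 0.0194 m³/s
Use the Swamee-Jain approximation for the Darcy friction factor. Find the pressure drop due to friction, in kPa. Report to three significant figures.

Δp ≈ 509 kPa

V = 4Q/(πD²) = 4·0.0194/(π·0.107²) = 2.157 m/s
Re = VD/ν = 2.157·0.107/2.53×10^-6 = 9.12×10^4 → turbulent
ε/D = 0.12/107 = 0.00112
Swamee-Jain: f = 0.02295
h_f = f(L/D)V²/(2g) = 0.02295·(1240/0.107)·2.157²/(2·9.81) = 63.08 m
Δp = ρg·h_f = 822.0·9.81·63.08 = 508.7 kPa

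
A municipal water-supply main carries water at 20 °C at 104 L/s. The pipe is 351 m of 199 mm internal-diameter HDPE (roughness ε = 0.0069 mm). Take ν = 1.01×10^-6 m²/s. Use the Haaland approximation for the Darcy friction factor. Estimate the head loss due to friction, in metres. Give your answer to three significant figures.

h_f ≈ 13.0 m

V = 4Q/(πD²) = 4·0.104/(π·0.199²) = 3.344 m/s
Re = VD/ν = 3.344·0.199/1.01×10^-6 = 6.59×10^5 → turbulent
ε/D = 0.0069/199 = 3.47×10^-5
Haaland: f = 0.01295
h_f = f(L/D)V²/(2g) = 0.01295·(351/0.199)·3.344²/(2·9.81) = 13.01 m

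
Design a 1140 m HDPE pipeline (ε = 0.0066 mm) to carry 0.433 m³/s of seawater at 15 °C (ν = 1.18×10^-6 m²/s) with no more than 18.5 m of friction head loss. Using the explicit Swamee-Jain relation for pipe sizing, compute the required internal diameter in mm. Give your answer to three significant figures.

Swamee-Jain (Type III): D = 0.66·[ε^1.25·(LQ²/(gh_f))^4.75 + ν·Q^9.4·(L/(gh_f))^5.2]^0.04
LQ²/(gh_f) = 1.178; L/(gh_f) = 6.282
Term 1 = ε^1.25·(…)^4.75 = 7.28×10^-7; Term 2 = ν·Q^9.4·(…)^5.2 = 6.38×10^-6
D = 0.66·(7.28×10^-7 + 6.38×10^-6)^0.04 = 0.4108 m = 411 mm
Check: V = 3.27 m/s, Re = 1.14×10^6, f = 0.01178, h_f = 17.8 m ≈ 18.5 m ✓

D ≈ 411 mm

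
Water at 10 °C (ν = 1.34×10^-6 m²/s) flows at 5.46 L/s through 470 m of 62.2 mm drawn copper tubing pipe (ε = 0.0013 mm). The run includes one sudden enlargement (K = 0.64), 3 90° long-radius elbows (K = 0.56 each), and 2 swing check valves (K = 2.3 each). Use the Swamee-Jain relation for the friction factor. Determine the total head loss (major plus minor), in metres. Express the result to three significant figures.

H_L ≈ 24.4 m

V = 4Q/(πD²) = 1.797 m/s; V²/2g = 0.1646 m
Re = 8.34×10^4, ε/D = 2.09×10^-5 → f = 0.01867 (Swamee-Jain)
Major: h_f = f(L/D)·V²/2g = 0.01867·7556·0.1646 = 23.22 m
Minor: ΣK = 6.92; h_m = ΣK·V²/2g = 1.139 m
Total H_L = 23.22 + 1.139 = 24.36 m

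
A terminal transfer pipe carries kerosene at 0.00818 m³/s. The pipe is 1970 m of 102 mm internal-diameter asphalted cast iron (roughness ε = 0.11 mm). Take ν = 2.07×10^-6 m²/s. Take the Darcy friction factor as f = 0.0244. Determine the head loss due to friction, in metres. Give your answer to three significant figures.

V = 4Q/(πD²) = 4·0.00818/(π·0.102²) = 1.001 m/s
h_f = f(L/D)V²/(2g) = 0.02440·(1970/0.102)·1.001²/(2·9.81) = 24.07 m

h_f ≈ 24.1 m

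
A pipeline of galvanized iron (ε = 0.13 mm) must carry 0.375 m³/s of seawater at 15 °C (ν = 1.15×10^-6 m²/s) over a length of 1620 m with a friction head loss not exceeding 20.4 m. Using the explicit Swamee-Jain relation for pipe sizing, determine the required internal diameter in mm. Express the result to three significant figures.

Swamee-Jain (Type III): D = 0.66·[ε^1.25·(LQ²/(gh_f))^4.75 + ν·Q^9.4·(L/(gh_f))^5.2]^0.04
LQ²/(gh_f) = 1.138; L/(gh_f) = 8.095
Term 1 = ε^1.25·(…)^4.75 = 2.57×10^-5; Term 2 = ν·Q^9.4·(…)^5.2 = 6.02×10^-6
D = 0.66·(2.57×10^-5 + 6.02×10^-6)^0.04 = 0.4361 m = 436 mm
Check: V = 2.51 m/s, Re = 9.52×10^5, f = 0.01577, h_f = 18.8 m ≈ 20.4 m ✓

D ≈ 436 mm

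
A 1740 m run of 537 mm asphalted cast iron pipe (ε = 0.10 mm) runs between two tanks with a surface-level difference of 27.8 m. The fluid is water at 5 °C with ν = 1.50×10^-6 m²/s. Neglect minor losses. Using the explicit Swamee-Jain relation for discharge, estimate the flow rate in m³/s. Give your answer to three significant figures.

Swamee-Jain (Type II): Q = -0.965·√(gD⁵h_f/L)·ln[ε/(3.7D) + √(3.17ν²L/(gD³h_f))]
√(gD⁵h_f/L) = √(9.81·0.537⁵·27.8/1740) = 0.08366
ε/(3.7D) = 5.03×10^-5; √(3.17ν²L/(gD³h_f)) = 1.71×10^-5
Q = -0.965·0.08366·ln(6.747×10^-5) = 0.7753 m³/s
Check: V = 3.42 m/s, Re = 1.23×10^6, f = 0.01445, h_f = 28.0 m ≈ 27.8 m ✓

Q ≈ 0.775 m³/s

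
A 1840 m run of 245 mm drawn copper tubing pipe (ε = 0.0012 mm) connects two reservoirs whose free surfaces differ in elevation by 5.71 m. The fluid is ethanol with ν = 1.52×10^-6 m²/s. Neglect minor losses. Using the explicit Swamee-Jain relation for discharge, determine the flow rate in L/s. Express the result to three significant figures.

Q ≈ 44.8 L/s

Swamee-Jain (Type II): Q = -0.965·√(gD⁵h_f/L)·ln[ε/(3.7D) + √(3.17ν²L/(gD³h_f))]
√(gD⁵h_f/L) = √(9.81·0.245⁵·5.71/1840) = 0.005184
ε/(3.7D) = 1.32×10^-6; √(3.17ν²L/(gD³h_f)) = 1.28×10^-4
Q = -0.965·0.005184·ln(1.292×10^-4) = 0.04479 m³/s
Check: V = 0.950 m/s, Re = 1.53×10^5, f = 0.01641, h_f = 5.67 m ≈ 5.71 m ✓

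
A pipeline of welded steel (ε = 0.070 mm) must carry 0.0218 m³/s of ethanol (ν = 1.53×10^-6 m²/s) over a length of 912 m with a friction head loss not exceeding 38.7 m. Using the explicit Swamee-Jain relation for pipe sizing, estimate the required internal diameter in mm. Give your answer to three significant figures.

D ≈ 115 mm

Swamee-Jain (Type III): D = 0.66·[ε^1.25·(LQ²/(gh_f))^4.75 + ν·Q^9.4·(L/(gh_f))^5.2]^0.04
LQ²/(gh_f) = 0.001142; L/(gh_f) = 2.402
Term 1 = ε^1.25·(…)^4.75 = 6.76×10^-20; Term 2 = ν·Q^9.4·(…)^5.2 = 3.51×10^-20
D = 0.66·(6.76×10^-20 + 3.51×10^-20)^0.04 = 0.1148 m = 115 mm
Check: V = 2.11 m/s, Re = 1.58×10^5, f = 0.01989, h_f = 35.7 m ≈ 38.7 m ✓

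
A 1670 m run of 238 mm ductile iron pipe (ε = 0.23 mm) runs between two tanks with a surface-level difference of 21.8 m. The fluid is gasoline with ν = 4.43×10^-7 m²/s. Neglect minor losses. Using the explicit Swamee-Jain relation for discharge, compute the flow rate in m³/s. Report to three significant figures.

Swamee-Jain (Type II): Q = -0.965·√(gD⁵h_f/L)·ln[ε/(3.7D) + √(3.17ν²L/(gD³h_f))]
√(gD⁵h_f/L) = √(9.81·0.238⁵·21.8/1670) = 0.009889
ε/(3.7D) = 2.61×10^-4; √(3.17ν²L/(gD³h_f)) = 1.90×10^-5
Q = -0.965·0.009889·ln(2.802×10^-4) = 0.07806 m³/s
Check: V = 1.75 m/s, Re = 9.43×10^5, f = 0.01990, h_f = 21.9 m ≈ 21.8 m ✓

Q ≈ 0.0781 m³/s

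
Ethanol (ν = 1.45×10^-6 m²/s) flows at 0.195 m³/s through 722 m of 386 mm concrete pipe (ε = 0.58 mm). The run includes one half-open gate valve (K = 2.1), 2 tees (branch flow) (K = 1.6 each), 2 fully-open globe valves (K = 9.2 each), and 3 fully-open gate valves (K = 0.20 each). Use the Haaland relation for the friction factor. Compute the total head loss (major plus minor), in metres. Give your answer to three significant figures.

V = 4Q/(πD²) = 1.666 m/s; V²/2g = 0.1415 m
Re = 4.44×10^5, ε/D = 0.00150 → f = 0.02222 (Haaland)
Major: h_f = f(L/D)·V²/2g = 0.02222·1870·0.1415 = 5.883 m
Minor: ΣK = 24.3; h_m = ΣK·V²/2g = 3.439 m
Total H_L = 5.883 + 3.439 = 9.322 m

H_L ≈ 9.32 m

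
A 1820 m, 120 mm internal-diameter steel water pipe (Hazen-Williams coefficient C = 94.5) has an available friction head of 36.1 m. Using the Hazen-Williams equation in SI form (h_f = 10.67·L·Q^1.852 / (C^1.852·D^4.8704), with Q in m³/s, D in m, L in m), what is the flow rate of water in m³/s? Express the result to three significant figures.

Q ≈ 0.0120 m³/s

Rearranging: Q = [h_f·C^1.852·D^4.8704 / (10.67·L)]^(1/1.852)
Q = [36.1·94.5^1.852·0.120^4.8704 / (10.67·1820)]^0.540 = 0.01201 m³/s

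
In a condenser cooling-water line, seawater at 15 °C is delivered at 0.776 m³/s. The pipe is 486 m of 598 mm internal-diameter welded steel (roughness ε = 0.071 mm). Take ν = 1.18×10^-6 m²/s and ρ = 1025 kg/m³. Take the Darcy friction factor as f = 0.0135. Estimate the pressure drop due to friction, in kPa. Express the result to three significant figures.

V = 4Q/(πD²) = 4·0.776/(π·0.598²) = 2.763 m/s
h_f = f(L/D)V²/(2g) = 0.01350·(486/0.598)·2.763²/(2·9.81) = 4.269 m
Δp = ρg·h_f = 1025·9.81·4.269 = 42.92 kPa

Δp ≈ 42.9 kPa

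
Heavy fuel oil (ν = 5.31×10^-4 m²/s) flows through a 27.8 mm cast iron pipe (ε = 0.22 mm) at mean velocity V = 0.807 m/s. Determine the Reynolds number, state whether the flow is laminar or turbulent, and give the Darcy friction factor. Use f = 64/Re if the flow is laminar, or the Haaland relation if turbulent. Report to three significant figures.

Re ≈ 42.2; laminar; f = 64/Re ≈ 1.51

Re = VD/ν = 0.8070·0.0278/5.31×10^-4 = 42.2
Re < 2300 → laminar → f = 64/Re = 1.515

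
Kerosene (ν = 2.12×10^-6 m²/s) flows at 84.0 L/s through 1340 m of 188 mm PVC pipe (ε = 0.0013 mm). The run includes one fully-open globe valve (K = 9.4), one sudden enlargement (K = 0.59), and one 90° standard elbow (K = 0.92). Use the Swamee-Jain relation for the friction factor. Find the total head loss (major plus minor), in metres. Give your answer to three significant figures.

V = 4Q/(πD²) = 3.026 m/s; V²/2g = 0.4667 m
Re = 2.68×10^5, ε/D = 6.91×10^-6 → f = 0.01476 (Swamee-Jain)
Major: h_f = f(L/D)·V²/2g = 0.01476·7128·0.4667 = 49.08 m
Minor: ΣK = 10.9; h_m = ΣK·V²/2g = 5.092 m
Total H_L = 49.08 + 5.092 = 54.18 m

H_L ≈ 54.2 m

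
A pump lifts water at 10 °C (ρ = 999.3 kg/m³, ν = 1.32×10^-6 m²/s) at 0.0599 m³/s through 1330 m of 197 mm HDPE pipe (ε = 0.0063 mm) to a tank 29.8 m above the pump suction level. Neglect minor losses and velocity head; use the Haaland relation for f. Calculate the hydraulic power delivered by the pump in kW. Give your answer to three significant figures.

P_hyd ≈ 28.9 kW

V = 4Q/(πD²) = 1.965 m/s; Re = 2.93×10^5; ε/D = 3.20×10^-5; f = 0.01467
h_f = f(L/D)V²/2g = 19.50 m
Total head H = z + h_f = 29.8 + 19.50 = 49.30 m
P_hyd = ρgQH = 999.3·9.81·0.0599·49.30 = 28.95 kW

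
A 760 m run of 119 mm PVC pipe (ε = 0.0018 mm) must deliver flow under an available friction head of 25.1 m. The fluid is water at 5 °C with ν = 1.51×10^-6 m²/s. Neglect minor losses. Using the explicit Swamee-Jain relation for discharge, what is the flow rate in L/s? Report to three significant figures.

Q ≈ 24.2 L/s

Swamee-Jain (Type II): Q = -0.965·√(gD⁵h_f/L)·ln[ε/(3.7D) + √(3.17ν²L/(gD³h_f))]
√(gD⁵h_f/L) = √(9.81·0.119⁵·25.1/760) = 0.002781
ε/(3.7D) = 4.09×10^-6; √(3.17ν²L/(gD³h_f)) = 1.15×10^-4
Q = -0.965·0.002781·ln(1.191×10^-4) = 0.02424 m³/s
Check: V = 2.18 m/s, Re = 1.72×10^5, f = 0.01613, h_f = 24.9 m ≈ 25.1 m ✓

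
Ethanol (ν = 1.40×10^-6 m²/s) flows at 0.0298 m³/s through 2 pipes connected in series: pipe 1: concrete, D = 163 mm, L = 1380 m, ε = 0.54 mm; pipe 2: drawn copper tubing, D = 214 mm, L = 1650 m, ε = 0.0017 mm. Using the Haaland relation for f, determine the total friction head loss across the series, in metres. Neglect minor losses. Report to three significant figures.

Pipe 1: V = 1.428 m/s, Re = 1.66×10^5, ε/D = 0.00331, f = 0.02764, h_1 = f(L/D)V²/2g = 24.32 m
Pipe 2: V = 0.8285 m/s, Re = 1.27×10^5, ε/D = 7.94×10^-6, f = 0.01701, h_2 = f(L/D)V²/2g = 4.588 m
Series → Q common, losses add: H = Σh = 28.91 m

H ≈ 28.9 m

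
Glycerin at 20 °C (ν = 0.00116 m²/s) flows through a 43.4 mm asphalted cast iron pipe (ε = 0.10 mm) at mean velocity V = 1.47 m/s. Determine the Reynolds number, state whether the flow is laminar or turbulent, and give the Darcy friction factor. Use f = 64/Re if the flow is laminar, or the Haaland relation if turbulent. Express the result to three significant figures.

Re = VD/ν = 1.470·0.0434/0.00116 = 55.0
Re < 2300 → laminar → f = 64/Re = 1.164

Re ≈ 55.0; laminar; f = 64/Re ≈ 1.16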